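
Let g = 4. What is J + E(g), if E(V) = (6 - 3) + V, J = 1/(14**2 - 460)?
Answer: 1847/264 ≈ 6.9962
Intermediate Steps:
J = -1/264 (J = 1/(196 - 460) = 1/(-264) = -1/264 ≈ -0.0037879)
E(V) = 3 + V
J + E(g) = -1/264 + (3 + 4) = -1/264 + 7 = 1847/264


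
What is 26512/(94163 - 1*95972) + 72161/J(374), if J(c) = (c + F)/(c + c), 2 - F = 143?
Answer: 97637180956/421497 ≈ 2.3164e+5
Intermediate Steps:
F = -141 (F = 2 - 1*143 = 2 - 143 = -141)
J(c) = (-141 + c)/(2*c) (J(c) = (c - 141)/(c + c) = (-141 + c)/((2*c)) = (-141 + c)*(1/(2*c)) = (-141 + c)/(2*c))
26512/(94163 - 1*95972) + 72161/J(374) = 26512/(94163 - 1*95972) + 72161/(((1/2)*(-141 + 374)/374)) = 26512/(94163 - 95972) + 72161/(((1/2)*(1/374)*233)) = 26512/(-1809) + 72161/(233/748) = 26512*(-1/1809) + 72161*(748/233) = -26512/1809 + 53976428/233 = 97637180956/421497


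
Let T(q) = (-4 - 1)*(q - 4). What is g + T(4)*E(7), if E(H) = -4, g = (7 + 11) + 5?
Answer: 23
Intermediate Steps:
g = 23 (g = 18 + 5 = 23)
T(q) = 20 - 5*q (T(q) = -5*(-4 + q) = 20 - 5*q)
g + T(4)*E(7) = 23 + (20 - 5*4)*(-4) = 23 + (20 - 20)*(-4) = 23 + 0*(-4) = 23 + 0 = 23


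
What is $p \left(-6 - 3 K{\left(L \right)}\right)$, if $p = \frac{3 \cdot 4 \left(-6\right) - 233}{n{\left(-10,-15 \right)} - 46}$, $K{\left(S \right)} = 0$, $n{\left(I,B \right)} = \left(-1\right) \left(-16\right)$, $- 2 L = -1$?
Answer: $-61$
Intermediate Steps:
$L = \frac{1}{2}$ ($L = \left(- \frac{1}{2}\right) \left(-1\right) = \frac{1}{2} \approx 0.5$)
$n{\left(I,B \right)} = 16$
$p = \frac{61}{6}$ ($p = \frac{3 \cdot 4 \left(-6\right) - 233}{16 - 46} = \frac{12 \left(-6\right) - 233}{-30} = \left(-72 - 233\right) \left(- \frac{1}{30}\right) = \left(-305\right) \left(- \frac{1}{30}\right) = \frac{61}{6} \approx 10.167$)
$p \left(-6 - 3 K{\left(L \right)}\right) = \frac{61 \left(-6 - 0\right)}{6} = \frac{61 \left(-6 + 0\right)}{6} = \frac{61}{6} \left(-6\right) = -61$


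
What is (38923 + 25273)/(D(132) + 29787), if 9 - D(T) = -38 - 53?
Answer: 5836/2717 ≈ 2.1480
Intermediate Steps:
D(T) = 100 (D(T) = 9 - (-38 - 53) = 9 - 1*(-91) = 9 + 91 = 100)
(38923 + 25273)/(D(132) + 29787) = (38923 + 25273)/(100 + 29787) = 64196/29887 = 64196*(1/29887) = 5836/2717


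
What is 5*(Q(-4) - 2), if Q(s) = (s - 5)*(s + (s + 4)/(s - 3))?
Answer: 170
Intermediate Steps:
Q(s) = (-5 + s)*(s + (4 + s)/(-3 + s))
5*(Q(-4) - 2) = 5*((-20 + (-4)³ - 7*(-4)² + 14*(-4))/(-3 - 4) - 2) = 5*((-20 - 64 - 7*16 - 56)/(-7) - 2) = 5*(-(-20 - 64 - 112 - 56)/7 - 2) = 5*(-⅐*(-252) - 2) = 5*(36 - 2) = 5*34 = 170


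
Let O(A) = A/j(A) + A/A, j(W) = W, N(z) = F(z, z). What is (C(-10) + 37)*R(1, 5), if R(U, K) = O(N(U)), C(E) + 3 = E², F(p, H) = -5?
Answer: 268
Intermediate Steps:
N(z) = -5
O(A) = 2 (O(A) = A/A + A/A = 1 + 1 = 2)
C(E) = -3 + E²
R(U, K) = 2
(C(-10) + 37)*R(1, 5) = ((-3 + (-10)²) + 37)*2 = ((-3 + 100) + 37)*2 = (97 + 37)*2 = 134*2 = 268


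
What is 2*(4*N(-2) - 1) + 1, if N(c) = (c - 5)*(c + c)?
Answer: 223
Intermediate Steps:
N(c) = 2*c*(-5 + c) (N(c) = (-5 + c)*(2*c) = 2*c*(-5 + c))
2*(4*N(-2) - 1) + 1 = 2*(4*(2*(-2)*(-5 - 2)) - 1) + 1 = 2*(4*(2*(-2)*(-7)) - 1) + 1 = 2*(4*28 - 1) + 1 = 2*(112 - 1) + 1 = 2*111 + 1 = 222 + 1 = 223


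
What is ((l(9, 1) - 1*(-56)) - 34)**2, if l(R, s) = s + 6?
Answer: 841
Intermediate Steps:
l(R, s) = 6 + s
((l(9, 1) - 1*(-56)) - 34)**2 = (((6 + 1) - 1*(-56)) - 34)**2 = ((7 + 56) - 34)**2 = (63 - 34)**2 = 29**2 = 841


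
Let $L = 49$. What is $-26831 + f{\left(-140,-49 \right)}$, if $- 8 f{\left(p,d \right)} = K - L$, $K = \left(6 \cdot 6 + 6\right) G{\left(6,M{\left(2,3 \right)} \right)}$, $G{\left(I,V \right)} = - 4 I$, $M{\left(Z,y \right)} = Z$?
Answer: $- \frac{213591}{8} \approx -26699.0$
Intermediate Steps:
$K = -1008$ ($K = \left(6 \cdot 6 + 6\right) \left(\left(-4\right) 6\right) = \left(36 + 6\right) \left(-24\right) = 42 \left(-24\right) = -1008$)
$f{\left(p,d \right)} = \frac{1057}{8}$ ($f{\left(p,d \right)} = - \frac{-1008 - 49}{8} = \left(- \frac{1}{8}\right) \left(-1057\right) = \frac{1057}{8}$)
$-26831 + f{\left(-140,-49 \right)} = -26831 + \frac{1057}{8} = - \frac{213591}{8}$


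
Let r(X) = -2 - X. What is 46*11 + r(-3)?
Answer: 507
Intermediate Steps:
46*11 + r(-3) = 46*11 + (-2 - 1*(-3)) = 506 + (-2 + 3) = 506 + 1 = 507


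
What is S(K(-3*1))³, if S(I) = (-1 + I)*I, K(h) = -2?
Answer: 216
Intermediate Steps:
S(I) = I*(-1 + I)
S(K(-3*1))³ = (-2*(-1 - 2))³ = (-2*(-3))³ = 6³ = 216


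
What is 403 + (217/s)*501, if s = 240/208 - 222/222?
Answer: 1414127/2 ≈ 7.0706e+5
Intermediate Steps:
s = 2/13 (s = 240*(1/208) - 222*1/222 = 15/13 - 1 = 2/13 ≈ 0.15385)
403 + (217/s)*501 = 403 + (217/(2/13))*501 = 403 + (217*(13/2))*501 = 403 + (2821/2)*501 = 403 + 1413321/2 = 1414127/2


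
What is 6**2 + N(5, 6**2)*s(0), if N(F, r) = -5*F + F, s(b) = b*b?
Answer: 36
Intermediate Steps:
s(b) = b**2
N(F, r) = -4*F
6**2 + N(5, 6**2)*s(0) = 6**2 - 4*5*0**2 = 36 - 20*0 = 36 + 0 = 36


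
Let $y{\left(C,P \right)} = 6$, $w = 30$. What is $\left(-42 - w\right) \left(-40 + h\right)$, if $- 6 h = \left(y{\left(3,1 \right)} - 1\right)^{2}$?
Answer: $3180$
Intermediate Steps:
$h = - \frac{25}{6}$ ($h = - \frac{\left(6 - 1\right)^{2}}{6} = - \frac{5^{2}}{6} = \left(- \frac{1}{6}\right) 25 = - \frac{25}{6} \approx -4.1667$)
$\left(-42 - w\right) \left(-40 + h\right) = \left(-42 - 30\right) \left(-40 - \frac{25}{6}\right) = \left(-42 - 30\right) \left(- \frac{265}{6}\right) = \left(-72\right) \left(- \frac{265}{6}\right) = 3180$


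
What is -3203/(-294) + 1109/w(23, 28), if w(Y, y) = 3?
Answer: 37295/98 ≈ 380.56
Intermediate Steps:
-3203/(-294) + 1109/w(23, 28) = -3203/(-294) + 1109/3 = -3203*(-1/294) + 1109*(⅓) = 3203/294 + 1109/3 = 37295/98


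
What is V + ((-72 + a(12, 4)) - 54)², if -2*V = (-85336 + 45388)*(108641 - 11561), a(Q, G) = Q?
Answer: 1939088916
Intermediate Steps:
V = 1939075920 (V = -(-85336 + 45388)*(108641 - 11561)/2 = -(-19974)*97080 = -½*(-3878151840) = 1939075920)
V + ((-72 + a(12, 4)) - 54)² = 1939075920 + ((-72 + 12) - 54)² = 1939075920 + (-60 - 54)² = 1939075920 + (-114)² = 1939075920 + 12996 = 1939088916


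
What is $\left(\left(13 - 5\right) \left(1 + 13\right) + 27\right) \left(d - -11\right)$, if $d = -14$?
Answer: $-417$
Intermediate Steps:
$\left(\left(13 - 5\right) \left(1 + 13\right) + 27\right) \left(d - -11\right) = \left(\left(13 - 5\right) \left(1 + 13\right) + 27\right) \left(-14 - -11\right) = \left(8 \cdot 14 + 27\right) \left(-14 + 11\right) = \left(112 + 27\right) \left(-3\right) = 139 \left(-3\right) = -417$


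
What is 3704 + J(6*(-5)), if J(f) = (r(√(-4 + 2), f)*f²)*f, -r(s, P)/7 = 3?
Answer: 570704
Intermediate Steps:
r(s, P) = -21 (r(s, P) = -7*3 = -21)
J(f) = -21*f³ (J(f) = (-21*f²)*f = -21*f³)
3704 + J(6*(-5)) = 3704 - 21*(6*(-5))³ = 3704 - 21*(-30)³ = 3704 - 21*(-27000) = 3704 + 567000 = 570704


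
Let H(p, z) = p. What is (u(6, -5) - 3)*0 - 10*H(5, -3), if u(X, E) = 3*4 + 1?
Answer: -50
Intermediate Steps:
u(X, E) = 13 (u(X, E) = 12 + 1 = 13)
(u(6, -5) - 3)*0 - 10*H(5, -3) = (13 - 3)*0 - 10*5 = 10*0 - 50 = 0 - 50 = -50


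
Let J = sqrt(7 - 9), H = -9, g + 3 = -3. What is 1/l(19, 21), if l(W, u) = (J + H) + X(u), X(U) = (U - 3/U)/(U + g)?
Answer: -83895/660451 - 11025*I*sqrt(2)/660451 ≈ -0.12703 - 0.023608*I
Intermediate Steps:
g = -6 (g = -3 - 3 = -6)
X(U) = (U - 3/U)/(-6 + U) (X(U) = (U - 3/U)/(U - 6) = (U - 3/U)/(-6 + U))
J = I*sqrt(2) (J = sqrt(-2) = I*sqrt(2) ≈ 1.4142*I)
l(W, u) = -9 + I*sqrt(2) + (-3 + u**2)/(u*(-6 + u)) (l(W, u) = (I*sqrt(2) - 9) + (-3 + u**2)/(u*(-6 + u)) = (-9 + I*sqrt(2)) + (-3 + u**2)/(u*(-6 + u)) = -9 + I*sqrt(2) + (-3 + u**2)/(u*(-6 + u)))
1/l(19, 21) = 1/((-3 + 21**2 + 21*(-9 + I*sqrt(2))*(-6 + 21))/(21*(-6 + 21))) = 1/((1/21)*(-3 + 441 + 21*(-9 + I*sqrt(2))*15)/15) = 1/((1/21)*(1/15)*(-3 + 441 + (-2835 + 315*I*sqrt(2)))) = 1/((1/21)*(1/15)*(-2397 + 315*I*sqrt(2))) = 1/(-799/105 + I*sqrt(2))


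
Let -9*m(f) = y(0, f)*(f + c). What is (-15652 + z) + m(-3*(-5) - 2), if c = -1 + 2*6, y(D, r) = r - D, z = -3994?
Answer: -59042/3 ≈ -19681.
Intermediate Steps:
c = 11 (c = -1 + 12 = 11)
m(f) = -f*(11 + f)/9 (m(f) = -(f - 1*0)*(f + 11)/9 = -(f + 0)*(11 + f)/9 = -f*(11 + f)/9)
(-15652 + z) + m(-3*(-5) - 2) = (-15652 - 3994) - (-3*(-5) - 2)*(11 + (-3*(-5) - 2))/9 = -19646 - (15 - 2)*(11 + (15 - 2))/9 = -19646 - 1/9*13*(11 + 13) = -19646 - 1/9*13*24 = -19646 - 104/3 = -59042/3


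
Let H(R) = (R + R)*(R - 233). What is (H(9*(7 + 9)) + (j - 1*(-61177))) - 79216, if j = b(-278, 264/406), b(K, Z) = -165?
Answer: -43836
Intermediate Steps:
j = -165
H(R) = 2*R*(-233 + R) (H(R) = (2*R)*(-233 + R) = 2*R*(-233 + R))
(H(9*(7 + 9)) + (j - 1*(-61177))) - 79216 = (2*(9*(7 + 9))*(-233 + 9*(7 + 9)) + (-165 - 1*(-61177))) - 79216 = (2*(9*16)*(-233 + 9*16) + (-165 + 61177)) - 79216 = (2*144*(-233 + 144) + 61012) - 79216 = (2*144*(-89) + 61012) - 79216 = (-25632 + 61012) - 79216 = 35380 - 79216 = -43836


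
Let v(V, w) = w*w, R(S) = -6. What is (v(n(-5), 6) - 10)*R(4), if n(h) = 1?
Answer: -156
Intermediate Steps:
v(V, w) = w²
(v(n(-5), 6) - 10)*R(4) = (6² - 10)*(-6) = (36 - 10)*(-6) = 26*(-6) = -156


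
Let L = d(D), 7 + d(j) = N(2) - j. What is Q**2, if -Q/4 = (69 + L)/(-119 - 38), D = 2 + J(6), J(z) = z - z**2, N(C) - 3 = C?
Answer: 144400/24649 ≈ 5.8582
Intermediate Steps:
N(C) = 3 + C
D = -28 (D = 2 + 6*(1 - 1*6) = 2 + 6*(1 - 6) = 2 + 6*(-5) = 2 - 30 = -28)
d(j) = -2 - j (d(j) = -7 + ((3 + 2) - j) = -7 + (5 - j) = -2 - j)
L = 26 (L = -2 - 1*(-28) = -2 + 28 = 26)
Q = 380/157 (Q = -4*(69 + 26)/(-119 - 38) = -380/(-157) = -380*(-1)/157 = -4*(-95/157) = 380/157 ≈ 2.4204)
Q**2 = (380/157)**2 = 144400/24649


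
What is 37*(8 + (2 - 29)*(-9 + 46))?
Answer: -36667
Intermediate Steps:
37*(8 + (2 - 29)*(-9 + 46)) = 37*(8 - 27*37) = 37*(8 - 999) = 37*(-991) = -36667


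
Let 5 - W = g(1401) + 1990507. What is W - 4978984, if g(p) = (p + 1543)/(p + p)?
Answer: -9764251358/1401 ≈ -6.9695e+6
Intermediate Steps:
g(p) = (1543 + p)/(2*p) (g(p) = (1543 + p)/((2*p)) = (1543 + p)*(1/(2*p)) = (1543 + p)/(2*p))
W = -2788694774/1401 (W = 5 - ((1/2)*(1543 + 1401)/1401 + 1990507) = 5 - ((1/2)*(1/1401)*2944 + 1990507) = 5 - (1472/1401 + 1990507) = 5 - 1*2788701779/1401 = 5 - 2788701779/1401 = -2788694774/1401 ≈ -1.9905e+6)
W - 4978984 = -2788694774/1401 - 4978984 = -9764251358/1401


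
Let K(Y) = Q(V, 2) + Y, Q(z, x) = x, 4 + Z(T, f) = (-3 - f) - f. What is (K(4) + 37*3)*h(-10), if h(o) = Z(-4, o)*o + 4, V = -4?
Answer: -14742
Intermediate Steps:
Z(T, f) = -7 - 2*f (Z(T, f) = -4 + ((-3 - f) - f) = -4 + (-3 - 2*f) = -7 - 2*f)
K(Y) = 2 + Y
h(o) = 4 + o*(-7 - 2*o) (h(o) = (-7 - 2*o)*o + 4 = o*(-7 - 2*o) + 4 = 4 + o*(-7 - 2*o))
(K(4) + 37*3)*h(-10) = ((2 + 4) + 37*3)*(4 - 1*(-10)*(7 + 2*(-10))) = (6 + 111)*(4 - 1*(-10)*(7 - 20)) = 117*(4 - 1*(-10)*(-13)) = 117*(4 - 130) = 117*(-126) = -14742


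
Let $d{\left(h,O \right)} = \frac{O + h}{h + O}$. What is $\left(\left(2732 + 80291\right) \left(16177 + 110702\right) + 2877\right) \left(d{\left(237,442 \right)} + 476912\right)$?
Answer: $5023743403443822$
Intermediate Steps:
$d{\left(h,O \right)} = 1$ ($d{\left(h,O \right)} = \frac{O + h}{O + h} = 1$)
$\left(\left(2732 + 80291\right) \left(16177 + 110702\right) + 2877\right) \left(d{\left(237,442 \right)} + 476912\right) = \left(\left(2732 + 80291\right) \left(16177 + 110702\right) + 2877\right) \left(1 + 476912\right) = \left(83023 \cdot 126879 + 2877\right) 476913 = \left(10533875217 + 2877\right) 476913 = 10533878094 \cdot 476913 = 5023743403443822$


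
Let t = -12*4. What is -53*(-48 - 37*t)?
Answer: -91584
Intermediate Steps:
t = -48
-53*(-48 - 37*t) = -53*(-48 - 37*(-48)) = -53*(-48 + 1776) = -53*1728 = -91584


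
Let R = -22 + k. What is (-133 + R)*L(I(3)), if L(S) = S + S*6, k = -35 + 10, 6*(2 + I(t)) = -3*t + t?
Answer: 3780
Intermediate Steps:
I(t) = -2 - t/3 (I(t) = -2 + (-3*t + t)/6 = -2 + (-2*t)/6 = -2 - t/3)
k = -25
L(S) = 7*S (L(S) = S + 6*S = 7*S)
R = -47 (R = -22 - 25 = -47)
(-133 + R)*L(I(3)) = (-133 - 47)*(7*(-2 - 1/3*3)) = -1260*(-2 - 1) = -1260*(-3) = -180*(-21) = 3780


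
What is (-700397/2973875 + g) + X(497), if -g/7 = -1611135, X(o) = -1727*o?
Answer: 30986664570353/2973875 ≈ 1.0420e+7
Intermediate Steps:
g = 11277945 (g = -7*(-1611135) = 11277945)
(-700397/2973875 + g) + X(497) = (-700397/2973875 + 11277945) - 1727*497 = (-700397*1/2973875 + 11277945) - 858319 = (-700397/2973875 + 11277945) - 858319 = 33539197986478/2973875 - 858319 = 30986664570353/2973875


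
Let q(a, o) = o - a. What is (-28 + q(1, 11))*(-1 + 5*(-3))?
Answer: 288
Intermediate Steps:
(-28 + q(1, 11))*(-1 + 5*(-3)) = (-28 + (11 - 1*1))*(-1 + 5*(-3)) = (-28 + (11 - 1))*(-1 - 15) = (-28 + 10)*(-16) = -18*(-16) = 288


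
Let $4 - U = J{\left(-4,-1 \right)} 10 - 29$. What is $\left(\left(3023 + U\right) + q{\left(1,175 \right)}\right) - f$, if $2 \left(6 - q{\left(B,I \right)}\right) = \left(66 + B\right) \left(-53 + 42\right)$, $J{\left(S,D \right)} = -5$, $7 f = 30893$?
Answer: $- \frac{13059}{14} \approx -932.79$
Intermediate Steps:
$f = \frac{30893}{7}$ ($f = \frac{1}{7} \cdot 30893 = \frac{30893}{7} \approx 4413.3$)
$q{\left(B,I \right)} = 369 + \frac{11 B}{2}$ ($q{\left(B,I \right)} = 6 - \frac{\left(66 + B\right) \left(-53 + 42\right)}{2} = 6 - \frac{\left(66 + B\right) \left(-11\right)}{2} = 6 - \frac{-726 - 11 B}{2} = 6 + \left(363 + \frac{11 B}{2}\right) = 369 + \frac{11 B}{2}$)
$U = 83$ ($U = 4 - \left(\left(-5\right) 10 - 29\right) = 4 - \left(-50 - 29\right) = 4 - -79 = 4 + 79 = 83$)
$\left(\left(3023 + U\right) + q{\left(1,175 \right)}\right) - f = \left(\left(3023 + 83\right) + \left(369 + \frac{11}{2} \cdot 1\right)\right) - \frac{30893}{7} = \left(3106 + \left(369 + \frac{11}{2}\right)\right) - \frac{30893}{7} = \left(3106 + \frac{749}{2}\right) - \frac{30893}{7} = \frac{6961}{2} - \frac{30893}{7} = - \frac{13059}{14}$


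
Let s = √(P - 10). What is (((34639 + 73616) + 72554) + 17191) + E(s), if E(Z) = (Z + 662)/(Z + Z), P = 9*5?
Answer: 396001/2 + 331*√35/35 ≈ 1.9806e+5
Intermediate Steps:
P = 45
s = √35 (s = √(45 - 10) = √35 ≈ 5.9161)
E(Z) = (662 + Z)/(2*Z) (E(Z) = (662 + Z)/((2*Z)) = (662 + Z)*(1/(2*Z)) = (662 + Z)/(2*Z))
(((34639 + 73616) + 72554) + 17191) + E(s) = (((34639 + 73616) + 72554) + 17191) + (662 + √35)/(2*(√35)) = ((108255 + 72554) + 17191) + (√35/35)*(662 + √35)/2 = (180809 + 17191) + √35*(662 + √35)/70 = 198000 + √35*(662 + √35)/70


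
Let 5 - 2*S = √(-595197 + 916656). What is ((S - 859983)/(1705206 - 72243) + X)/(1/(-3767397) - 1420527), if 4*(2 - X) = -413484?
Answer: -423966342660336163/5826073588582937240 + 1255799*√321459/5826073588582937240 ≈ -0.072770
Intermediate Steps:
X = 103373 (X = 2 - ¼*(-413484) = 2 + 103371 = 103373)
S = 5/2 - √321459/2 (S = 5/2 - √(-595197 + 916656)/2 = 5/2 - √321459/2 ≈ -280.99)
((S - 859983)/(1705206 - 72243) + X)/(1/(-3767397) - 1420527) = (((5/2 - √321459/2) - 859983)/(1705206 - 72243) + 103373)/(1/(-3767397) - 1420527) = ((-1719961/2 - √321459/2)/1632963 + 103373)/(-1/3767397 - 1420527) = ((-1719961/2 - √321459/2)*(1/1632963) + 103373)/(-5351689158220/3767397) = ((-1719961/3265926 - √321459/3265926) + 103373)*(-3767397/5351689158220) = (337606848437/3265926 - √321459/3265926)*(-3767397/5351689158220) = -423966342660336163/5826073588582937240 + 1255799*√321459/5826073588582937240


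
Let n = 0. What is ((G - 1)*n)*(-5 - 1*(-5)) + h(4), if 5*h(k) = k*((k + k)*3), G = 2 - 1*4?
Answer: 96/5 ≈ 19.200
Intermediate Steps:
G = -2 (G = 2 - 4 = -2)
h(k) = 6*k²/5 (h(k) = (k*((k + k)*3))/5 = (k*((2*k)*3))/5 = (k*(6*k))/5 = (6*k²)/5 = 6*k²/5)
((G - 1)*n)*(-5 - 1*(-5)) + h(4) = ((-2 - 1)*0)*(-5 - 1*(-5)) + (6/5)*4² = (-3*0)*(-5 + 5) + (6/5)*16 = 0*0 + 96/5 = 0 + 96/5 = 96/5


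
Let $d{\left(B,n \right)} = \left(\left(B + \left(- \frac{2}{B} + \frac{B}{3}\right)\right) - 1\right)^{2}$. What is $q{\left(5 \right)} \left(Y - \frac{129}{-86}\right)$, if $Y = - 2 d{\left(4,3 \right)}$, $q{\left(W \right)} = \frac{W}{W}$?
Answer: $- \frac{251}{9} \approx -27.889$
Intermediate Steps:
$q{\left(W \right)} = 1$
$d{\left(B,n \right)} = \left(-1 - \frac{2}{B} + \frac{4 B}{3}\right)^{2}$ ($d{\left(B,n \right)} = \left(\left(B + \left(- \frac{2}{B} + B \frac{1}{3}\right)\right) - 1\right)^{2} = \left(\left(B + \left(- \frac{2}{B} + \frac{B}{3}\right)\right) - 1\right)^{2} = \left(\left(- \frac{2}{B} + \frac{4 B}{3}\right) - 1\right)^{2} = \left(-1 - \frac{2}{B} + \frac{4 B}{3}\right)^{2}$)
$Y = - \frac{529}{18}$ ($Y = - 2 \frac{\left(6 - 4 \cdot 4^{2} + 3 \cdot 4\right)^{2}}{9 \cdot 16} = - 2 \cdot \frac{1}{9} \cdot \frac{1}{16} \left(6 - 64 + 12\right)^{2} = - 2 \cdot \frac{1}{9} \cdot \frac{1}{16} \left(-46\right)^{2} = - 2 \cdot \frac{1}{9} \cdot \frac{1}{16} \cdot 2116 = \left(-2\right) \frac{529}{36} = - \frac{529}{18} \approx -29.389$)
$q{\left(5 \right)} \left(Y - \frac{129}{-86}\right) = 1 \left(- \frac{529}{18} - \frac{129}{-86}\right) = 1 \left(- \frac{529}{18} - - \frac{3}{2}\right) = 1 \left(- \frac{529}{18} + \frac{3}{2}\right) = 1 \left(- \frac{251}{9}\right) = - \frac{251}{9}$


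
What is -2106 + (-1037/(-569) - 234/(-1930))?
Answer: -1155305732/549085 ≈ -2104.1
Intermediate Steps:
-2106 + (-1037/(-569) - 234/(-1930)) = -2106 + (-1037*(-1/569) - 234*(-1/1930)) = -2106 + (1037/569 + 117/965) = -2106 + 1067278/549085 = -1155305732/549085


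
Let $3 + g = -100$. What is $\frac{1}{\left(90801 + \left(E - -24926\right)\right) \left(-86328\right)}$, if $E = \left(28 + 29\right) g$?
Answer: $- \frac{1}{9483648768} \approx -1.0544 \cdot 10^{-10}$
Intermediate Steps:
$g = -103$ ($g = -3 - 100 = -103$)
$E = -5871$ ($E = \left(28 + 29\right) \left(-103\right) = 57 \left(-103\right) = -5871$)
$\frac{1}{\left(90801 + \left(E - -24926\right)\right) \left(-86328\right)} = \frac{1}{\left(90801 - -19055\right) \left(-86328\right)} = \frac{1}{90801 + \left(-5871 + 24926\right)} \left(- \frac{1}{86328}\right) = \frac{1}{90801 + 19055} \left(- \frac{1}{86328}\right) = \frac{1}{109856} \left(- \frac{1}{86328}\right) = - \frac{1}{9483648768}$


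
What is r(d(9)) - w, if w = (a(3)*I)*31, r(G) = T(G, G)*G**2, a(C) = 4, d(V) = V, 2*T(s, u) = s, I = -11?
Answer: 3457/2 ≈ 1728.5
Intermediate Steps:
T(s, u) = s/2
r(G) = G**3/2 (r(G) = (G/2)*G**2 = G**3/2)
w = -1364 (w = (4*(-11))*31 = -44*31 = -1364)
r(d(9)) - w = (1/2)*9**3 - 1*(-1364) = (1/2)*729 + 1364 = 729/2 + 1364 = 3457/2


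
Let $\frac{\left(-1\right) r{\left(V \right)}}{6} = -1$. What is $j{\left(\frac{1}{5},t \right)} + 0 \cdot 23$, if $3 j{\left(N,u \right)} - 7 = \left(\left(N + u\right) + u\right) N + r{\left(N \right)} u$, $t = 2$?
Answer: $\frac{496}{75} \approx 6.6133$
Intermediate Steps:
$r{\left(V \right)} = 6$ ($r{\left(V \right)} = \left(-6\right) \left(-1\right) = 6$)
$j{\left(N,u \right)} = \frac{7}{3} + 2 u + \frac{N \left(N + 2 u\right)}{3}$ ($j{\left(N,u \right)} = \frac{7}{3} + \frac{\left(\left(N + u\right) + u\right) N + 6 u}{3} = \frac{7}{3} + \frac{\left(N + 2 u\right) N + 6 u}{3} = \frac{7}{3} + \frac{N \left(N + 2 u\right) + 6 u}{3} = \frac{7}{3} + \frac{6 u + N \left(N + 2 u\right)}{3} = \frac{7}{3} + \left(2 u + \frac{N \left(N + 2 u\right)}{3}\right) = \frac{7}{3} + 2 u + \frac{N \left(N + 2 u\right)}{3}$)
$j{\left(\frac{1}{5},t \right)} + 0 \cdot 23 = \left(\frac{7}{3} + 2 \cdot 2 + \frac{\left(\frac{1}{5}\right)^{2}}{3} + \frac{2}{3} \cdot \frac{1}{5} \cdot 2\right) + 0 \cdot 23 = \left(\frac{7}{3} + 4 + \frac{1}{3 \cdot 25} + \frac{2}{3} \cdot \frac{1}{5} \cdot 2\right) + 0 = \left(\frac{7}{3} + 4 + \frac{1}{3} \cdot \frac{1}{25} + \frac{4}{15}\right) + 0 = \left(\frac{7}{3} + 4 + \frac{1}{75} + \frac{4}{15}\right) + 0 = \frac{496}{75} + 0 = \frac{496}{75}$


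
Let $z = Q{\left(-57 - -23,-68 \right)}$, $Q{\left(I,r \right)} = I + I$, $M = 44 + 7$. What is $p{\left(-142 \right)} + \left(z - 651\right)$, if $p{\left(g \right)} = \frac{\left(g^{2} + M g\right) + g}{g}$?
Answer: $-809$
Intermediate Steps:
$M = 51$
$Q{\left(I,r \right)} = 2 I$
$z = -68$ ($z = 2 \left(-57 - -23\right) = 2 \left(-57 + 23\right) = 2 \left(-34\right) = -68$)
$p{\left(g \right)} = \frac{g^{2} + 52 g}{g}$ ($p{\left(g \right)} = \frac{\left(g^{2} + 51 g\right) + g}{g} = \frac{g^{2} + 52 g}{g}$)
$p{\left(-142 \right)} + \left(z - 651\right) = \left(52 - 142\right) - 719 = -90 - 719 = -809$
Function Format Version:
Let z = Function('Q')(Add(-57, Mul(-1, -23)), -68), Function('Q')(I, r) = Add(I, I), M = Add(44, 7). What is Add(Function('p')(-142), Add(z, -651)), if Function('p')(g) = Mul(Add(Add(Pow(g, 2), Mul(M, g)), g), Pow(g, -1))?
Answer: -809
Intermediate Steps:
M = 51
Function('Q')(I, r) = Mul(2, I)
z = -68 (z = Mul(2, Add(-57, Mul(-1, -23))) = Mul(2, Add(-57, 23)) = Mul(2, -34) = -68)
Function('p')(g) = Mul(Pow(g, -1), Add(Pow(g, 2), Mul(52, g))) (Function('p')(g) = Mul(Add(Add(Pow(g, 2), Mul(51, g)), g), Pow(g, -1)) = Mul(Add(Pow(g, 2), Mul(52, g)), Pow(g, -1)) = Mul(Pow(g, -1), Add(Pow(g, 2), Mul(52, g))))
Add(Function('p')(-142), Add(z, -651)) = Add(Add(52, -142), Add(-68, -651)) = Add(-90, -719) = -809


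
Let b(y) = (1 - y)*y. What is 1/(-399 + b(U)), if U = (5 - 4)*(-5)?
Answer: -1/429 ≈ -0.0023310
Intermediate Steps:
U = -5 (U = 1*(-5) = -5)
b(y) = y*(1 - y)
1/(-399 + b(U)) = 1/(-399 - 5*(1 - 1*(-5))) = 1/(-399 - 5*(1 + 5)) = 1/(-399 - 5*6) = 1/(-399 - 30) = 1/(-429) = -1/429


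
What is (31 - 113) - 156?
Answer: -238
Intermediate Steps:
(31 - 113) - 156 = -82 - 156 = -238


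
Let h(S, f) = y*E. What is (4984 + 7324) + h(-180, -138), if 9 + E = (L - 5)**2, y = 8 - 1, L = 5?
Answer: 12245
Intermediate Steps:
y = 7
E = -9 (E = -9 + (5 - 5)**2 = -9 + 0**2 = -9 + 0 = -9)
h(S, f) = -63 (h(S, f) = 7*(-9) = -63)
(4984 + 7324) + h(-180, -138) = (4984 + 7324) - 63 = 12308 - 63 = 12245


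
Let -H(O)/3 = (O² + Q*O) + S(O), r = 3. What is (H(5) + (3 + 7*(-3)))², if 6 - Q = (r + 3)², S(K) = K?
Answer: 116964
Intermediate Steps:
Q = -30 (Q = 6 - (3 + 3)² = 6 - 1*6² = 6 - 1*36 = 6 - 36 = -30)
H(O) = -3*O² + 87*O (H(O) = -3*((O² - 30*O) + O) = -3*(O² - 29*O) = -3*O² + 87*O)
(H(5) + (3 + 7*(-3)))² = (3*5*(29 - 1*5) + (3 + 7*(-3)))² = (3*5*(29 - 5) + (3 - 21))² = (3*5*24 - 18)² = (360 - 18)² = 342² = 116964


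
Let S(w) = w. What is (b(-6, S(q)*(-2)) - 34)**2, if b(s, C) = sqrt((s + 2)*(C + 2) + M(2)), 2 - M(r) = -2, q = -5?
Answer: 1112 - 136*I*sqrt(11) ≈ 1112.0 - 451.06*I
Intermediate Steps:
M(r) = 4 (M(r) = 2 - 1*(-2) = 2 + 2 = 4)
b(s, C) = sqrt(4 + (2 + C)*(2 + s)) (b(s, C) = sqrt((s + 2)*(C + 2) + 4) = sqrt((2 + s)*(2 + C) + 4) = sqrt((2 + C)*(2 + s) + 4) = sqrt(4 + (2 + C)*(2 + s)))
(b(-6, S(q)*(-2)) - 34)**2 = (sqrt(8 + 2*(-5*(-2)) + 2*(-6) - 5*(-2)*(-6)) - 34)**2 = (sqrt(8 + 2*10 - 12 + 10*(-6)) - 34)**2 = (sqrt(8 + 20 - 12 - 60) - 34)**2 = (sqrt(-44) - 34)**2 = (2*I*sqrt(11) - 34)**2 = (-34 + 2*I*sqrt(11))**2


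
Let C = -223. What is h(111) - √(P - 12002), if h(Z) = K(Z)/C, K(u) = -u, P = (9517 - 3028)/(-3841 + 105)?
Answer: 111/223 - I*√41886127574/1868 ≈ 0.49776 - 109.56*I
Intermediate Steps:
P = -6489/3736 (P = 6489/(-3736) = 6489*(-1/3736) = -6489/3736 ≈ -1.7369)
h(Z) = Z/223 (h(Z) = -Z/(-223) = -Z*(-1/223) = Z/223)
h(111) - √(P - 12002) = (1/223)*111 - √(-6489/3736 - 12002) = 111/223 - √(-44845961/3736) = 111/223 - I*√41886127574/1868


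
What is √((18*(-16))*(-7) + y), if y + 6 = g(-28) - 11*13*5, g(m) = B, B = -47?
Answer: 4*√78 ≈ 35.327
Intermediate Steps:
g(m) = -47
y = -768 (y = -6 + (-47 - 11*13*5) = -6 + (-47 - 143*5) = -6 + (-47 - 715) = -6 - 762 = -768)
√((18*(-16))*(-7) + y) = √((18*(-16))*(-7) - 768) = √(-288*(-7) - 768) = √(2016 - 768) = √1248 = 4*√78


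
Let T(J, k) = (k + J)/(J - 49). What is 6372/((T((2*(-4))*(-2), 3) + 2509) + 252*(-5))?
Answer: 105138/20599 ≈ 5.1040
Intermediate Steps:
T(J, k) = (J + k)/(-49 + J)
6372/((T((2*(-4))*(-2), 3) + 2509) + 252*(-5)) = 6372/((((2*(-4))*(-2) + 3)/(-49 + (2*(-4))*(-2)) + 2509) + 252*(-5)) = 6372/(((-8*(-2) + 3)/(-49 - 8*(-2)) + 2509) - 1260) = 6372/(((16 + 3)/(-49 + 16) + 2509) - 1260) = 6372/((19/(-33) + 2509) - 1260) = 6372/((-1/33*19 + 2509) - 1260) = 6372/((-19/33 + 2509) - 1260) = 6372/(82778/33 - 1260) = 6372/(41198/33) = 6372*(33/41198) = 105138/20599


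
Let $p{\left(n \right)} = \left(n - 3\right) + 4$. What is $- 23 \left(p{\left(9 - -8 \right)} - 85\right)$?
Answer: $1541$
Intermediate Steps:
$p{\left(n \right)} = 1 + n$ ($p{\left(n \right)} = \left(-3 + n\right) + 4 = 1 + n$)
$- 23 \left(p{\left(9 - -8 \right)} - 85\right) = - 23 \left(\left(1 + \left(9 - -8\right)\right) - 85\right) = - 23 \left(\left(1 + \left(9 + 8\right)\right) - 85\right) = - 23 \left(\left(1 + 17\right) - 85\right) = - 23 \left(18 - 85\right) = \left(-23\right) \left(-67\right) = 1541$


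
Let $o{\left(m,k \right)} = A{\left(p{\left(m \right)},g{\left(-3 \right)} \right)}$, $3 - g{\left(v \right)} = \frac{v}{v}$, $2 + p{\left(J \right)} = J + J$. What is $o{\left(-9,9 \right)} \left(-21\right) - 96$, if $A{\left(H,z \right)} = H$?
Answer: $324$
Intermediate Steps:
$p{\left(J \right)} = -2 + 2 J$ ($p{\left(J \right)} = -2 + \left(J + J\right) = -2 + 2 J$)
$g{\left(v \right)} = 2$ ($g{\left(v \right)} = 3 - \frac{v}{v} = 3 - 1 = 2$)
$o{\left(m,k \right)} = -2 + 2 m$
$o{\left(-9,9 \right)} \left(-21\right) - 96 = \left(-2 + 2 \left(-9\right)\right) \left(-21\right) - 96 = \left(-2 - 18\right) \left(-21\right) - 96 = \left(-20\right) \left(-21\right) - 96 = 420 - 96 = 324$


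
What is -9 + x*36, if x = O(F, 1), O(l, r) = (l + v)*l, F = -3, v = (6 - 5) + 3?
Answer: -117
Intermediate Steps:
v = 4 (v = 1 + 3 = 4)
O(l, r) = l*(4 + l) (O(l, r) = (l + 4)*l = (4 + l)*l = l*(4 + l))
x = -3 (x = -3*(4 - 3) = -3*1 = -3)
-9 + x*36 = -9 - 3*36 = -9 - 108 = -117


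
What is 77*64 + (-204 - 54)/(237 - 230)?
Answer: 34238/7 ≈ 4891.1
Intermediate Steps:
77*64 + (-204 - 54)/(237 - 230) = 4928 - 258/7 = 34238/7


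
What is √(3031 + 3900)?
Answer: √6931 ≈ 83.253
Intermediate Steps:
√(3031 + 3900) = √6931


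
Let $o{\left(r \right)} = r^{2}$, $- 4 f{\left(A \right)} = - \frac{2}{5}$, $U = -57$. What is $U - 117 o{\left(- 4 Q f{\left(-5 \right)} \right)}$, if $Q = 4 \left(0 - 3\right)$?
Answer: $- \frac{68817}{25} \approx -2752.7$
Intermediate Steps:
$Q = -12$ ($Q = 4 \left(-3\right) = -12$)
$f{\left(A \right)} = \frac{1}{10}$ ($f{\left(A \right)} = - \frac{\left(-2\right) \frac{1}{5}}{4} = \left(- \frac{1}{4}\right) \left(- \frac{2}{5}\right) = \frac{1}{10}$)
$U - 117 o{\left(- 4 Q f{\left(-5 \right)} \right)} = -57 - 117 \left(\left(-4\right) \left(-12\right) \frac{1}{10}\right)^{2} = -57 - 117 \left(48 \cdot \frac{1}{10}\right)^{2} = -57 - 117 \left(\frac{24}{5}\right)^{2} = -57 - \frac{67392}{25} = - \frac{68817}{25}$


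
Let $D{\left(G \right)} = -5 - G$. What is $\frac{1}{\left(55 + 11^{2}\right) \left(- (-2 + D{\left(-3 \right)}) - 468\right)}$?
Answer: $- \frac{1}{81664} \approx -1.2245 \cdot 10^{-5}$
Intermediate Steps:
$\frac{1}{\left(55 + 11^{2}\right) \left(- (-2 + D{\left(-3 \right)}) - 468\right)} = \frac{1}{\left(55 + 11^{2}\right) \left(- (-2 - 2) - 468\right)} = \frac{1}{\left(55 + 121\right) \left(- (-2 + \left(-5 + 3\right)) - 468\right)} = \frac{1}{176 \left(- (-2 - 2) - 468\right)} = \frac{1}{176 \left(\left(-1\right) \left(-4\right) - 468\right)} = \frac{1}{176 \left(4 - 468\right)} = \frac{1}{176 \left(-464\right)} = \frac{1}{-81664} = - \frac{1}{81664}$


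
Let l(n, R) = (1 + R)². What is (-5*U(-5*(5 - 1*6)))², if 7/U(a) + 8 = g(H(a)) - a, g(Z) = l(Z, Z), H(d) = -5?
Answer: 1225/9 ≈ 136.11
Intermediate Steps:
g(Z) = (1 + Z)²
U(a) = 7/(8 - a) (U(a) = 7/(-8 + ((1 - 5)² - a)) = 7/(-8 + ((-4)² - a)) = 7/(-8 + (16 - a)) = 7/(8 - a))
(-5*U(-5*(5 - 1*6)))² = (-(-35)/(-8 - 5*(5 - 1*6)))² = (-(-35)/(-8 - 5*(5 - 6)))² = (-(-35)/(-8 - 5*(-1)))² = (-(-35)/(-8 + 5))² = (-(-35)/(-3))² = (-(-35)*(-1)/3)² = (-5*7/3)² = (-35/3)² = 1225/9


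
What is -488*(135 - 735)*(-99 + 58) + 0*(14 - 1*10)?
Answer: -12004800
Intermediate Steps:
-488*(135 - 735)*(-99 + 58) + 0*(14 - 1*10) = -(-292800)*(-41) + 0*(14 - 10) = -488*24600 + 0*4 = -12004800 + 0 = -12004800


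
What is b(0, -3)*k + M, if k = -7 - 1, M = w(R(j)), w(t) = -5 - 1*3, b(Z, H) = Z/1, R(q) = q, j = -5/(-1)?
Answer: -8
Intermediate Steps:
j = 5 (j = -5*(-1) = 5)
b(Z, H) = Z (b(Z, H) = Z*1 = Z)
w(t) = -8 (w(t) = -5 - 3 = -8)
M = -8
k = -8
b(0, -3)*k + M = 0*(-8) - 8 = 0 - 8 = -8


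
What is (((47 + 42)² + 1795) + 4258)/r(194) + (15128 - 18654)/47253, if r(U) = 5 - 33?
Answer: -330206075/661542 ≈ -499.15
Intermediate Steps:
r(U) = -28
(((47 + 42)² + 1795) + 4258)/r(194) + (15128 - 18654)/47253 = (((47 + 42)² + 1795) + 4258)/(-28) + (15128 - 18654)/47253 = ((89² + 1795) + 4258)*(-1/28) - 3526*1/47253 = ((7921 + 1795) + 4258)*(-1/28) - 3526/47253 = (9716 + 4258)*(-1/28) - 3526/47253 = 13974*(-1/28) - 3526/47253 = -6987/14 - 3526/47253 = -330206075/661542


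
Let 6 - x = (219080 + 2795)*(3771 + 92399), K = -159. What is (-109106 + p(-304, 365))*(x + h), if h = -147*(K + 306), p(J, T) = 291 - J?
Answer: 2315379543444383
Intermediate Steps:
x = -21337718744 (x = 6 - (219080 + 2795)*(3771 + 92399) = 6 - 221875*96170 = 6 - 1*21337718750 = 6 - 21337718750 = -21337718744)
h = -21609 (h = -147*(-159 + 306) = -147*147 = -21609)
(-109106 + p(-304, 365))*(x + h) = (-109106 + (291 - 1*(-304)))*(-21337718744 - 21609) = (-109106 + (291 + 304))*(-21337740353) = (-109106 + 595)*(-21337740353) = -108511*(-21337740353) = 2315379543444383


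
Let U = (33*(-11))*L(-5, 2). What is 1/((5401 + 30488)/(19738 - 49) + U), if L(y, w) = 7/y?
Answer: 32815/16736398 ≈ 0.0019607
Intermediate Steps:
U = 2541/5 (U = (33*(-11))*(7/(-5)) = -2541*(-1)/5 = -363*(-7/5) = 2541/5 ≈ 508.20)
1/((5401 + 30488)/(19738 - 49) + U) = 1/((5401 + 30488)/(19738 - 49) + 2541/5) = 1/(35889/19689 + 2541/5) = 1/(35889*(1/19689) + 2541/5) = 1/(11963/6563 + 2541/5) = 1/(16736398/32815) = 32815/16736398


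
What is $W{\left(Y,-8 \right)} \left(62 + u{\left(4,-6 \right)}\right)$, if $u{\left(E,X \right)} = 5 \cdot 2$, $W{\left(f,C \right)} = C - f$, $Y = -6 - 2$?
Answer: $0$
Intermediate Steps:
$Y = -8$
$u{\left(E,X \right)} = 10$
$W{\left(Y,-8 \right)} \left(62 + u{\left(4,-6 \right)}\right) = \left(-8 - -8\right) \left(62 + 10\right) = \left(-8 + 8\right) 72 = 0 \cdot 72 = 0$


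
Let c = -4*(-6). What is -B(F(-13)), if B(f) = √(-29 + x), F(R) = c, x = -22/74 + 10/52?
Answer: -3*I*√2992782/962 ≈ -5.3949*I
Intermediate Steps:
x = -101/962 (x = -22*1/74 + 10*(1/52) = -11/37 + 5/26 = -101/962 ≈ -0.10499)
c = 24
F(R) = 24
B(f) = 3*I*√2992782/962 (B(f) = √(-29 - 101/962) = √(-27999/962) = 3*I*√2992782/962)
-B(F(-13)) = -3*I*√2992782/962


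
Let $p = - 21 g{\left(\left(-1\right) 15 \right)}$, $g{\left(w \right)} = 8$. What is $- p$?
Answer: $168$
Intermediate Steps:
$p = -168$ ($p = \left(-21\right) 8 = -168$)
$- p = \left(-1\right) \left(-168\right) = 168$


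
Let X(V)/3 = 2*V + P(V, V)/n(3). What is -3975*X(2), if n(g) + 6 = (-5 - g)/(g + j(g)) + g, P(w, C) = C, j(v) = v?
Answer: -548550/13 ≈ -42196.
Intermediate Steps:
n(g) = -6 + g + (-5 - g)/(2*g) (n(g) = -6 + ((-5 - g)/(g + g) + g) = -6 + ((-5 - g)/((2*g)) + g) = -6 + ((-5 - g)*(1/(2*g)) + g) = -6 + ((-5 - g)/(2*g) + g) = -6 + (g + (-5 - g)/(2*g)) = -6 + g + (-5 - g)/(2*g))
X(V) = 69*V/13 (X(V) = 3*(2*V + V/(-13/2 + 3 - 5/2/3)) = 3*(2*V + V/(-13/2 + 3 - 5/2*⅓)) = 3*(2*V + V/(-13/2 + 3 - ⅚)) = 3*(2*V + V/(-13/3)) = 3*(2*V + V*(-3/13)) = 3*(2*V - 3*V/13) = 3*(23*V/13) = 69*V/13)
-3975*X(2) = -274275*2/13 = -3975*138/13 = -548550/13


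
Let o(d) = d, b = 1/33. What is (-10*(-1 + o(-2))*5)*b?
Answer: 50/11 ≈ 4.5455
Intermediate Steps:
b = 1/33 ≈ 0.030303
(-10*(-1 + o(-2))*5)*b = -10*(-1 - 2)*5*(1/33) = -(-30)*5*(1/33) = -10*(-15)*(1/33) = 150*(1/33) = 50/11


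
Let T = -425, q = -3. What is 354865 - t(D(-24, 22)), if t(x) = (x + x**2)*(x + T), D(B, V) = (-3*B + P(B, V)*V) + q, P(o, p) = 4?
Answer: 7002873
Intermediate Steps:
D(B, V) = -3 - 3*B + 4*V (D(B, V) = (-3*B + 4*V) - 3 = -3 - 3*B + 4*V)
t(x) = (-425 + x)*(x + x**2) (t(x) = (x + x**2)*(x - 425) = (x + x**2)*(-425 + x) = (-425 + x)*(x + x**2))
354865 - t(D(-24, 22)) = 354865 - (-3 - 3*(-24) + 4*22)*(-425 + (-3 - 3*(-24) + 4*22)**2 - 424*(-3 - 3*(-24) + 4*22)) = 354865 - (-3 + 72 + 88)*(-425 + (-3 + 72 + 88)**2 - 424*(-3 + 72 + 88)) = 354865 - 157*(-425 + 157**2 - 424*157) = 354865 - 157*(-425 + 24649 - 66568) = 354865 - 157*(-42344) = 354865 - 1*(-6648008) = 354865 + 6648008 = 7002873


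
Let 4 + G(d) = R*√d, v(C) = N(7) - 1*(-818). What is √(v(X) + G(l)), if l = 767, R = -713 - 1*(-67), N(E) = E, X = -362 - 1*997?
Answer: √(821 - 646*√767) ≈ 130.65*I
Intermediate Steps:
X = -1359 (X = -362 - 997 = -1359)
v(C) = 825 (v(C) = 7 - 1*(-818) = 7 + 818 = 825)
R = -646 (R = -713 + 67 = -646)
G(d) = -4 - 646*√d
√(v(X) + G(l)) = √(825 + (-4 - 646*√767)) = √(821 - 646*√767)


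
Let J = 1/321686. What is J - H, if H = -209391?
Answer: 67358153227/321686 ≈ 2.0939e+5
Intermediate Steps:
J = 1/321686 ≈ 3.1086e-6
J - H = 1/321686 - 1*(-209391) = 1/321686 + 209391 = 67358153227/321686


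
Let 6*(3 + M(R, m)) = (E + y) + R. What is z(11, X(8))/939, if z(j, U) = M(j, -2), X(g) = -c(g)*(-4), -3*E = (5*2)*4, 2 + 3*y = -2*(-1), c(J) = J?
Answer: -61/16902 ≈ -0.0036090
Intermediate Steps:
y = 0 (y = -2/3 + (-2*(-1))/3 = -2/3 + (1/3)*2 = -2/3 + 2/3 = 0)
E = -40/3 (E = -5*2*4/3 = -10*4/3 = -1/3*40 = -40/3 ≈ -13.333)
M(R, m) = -47/9 + R/6 (M(R, m) = -3 + ((-40/3 + 0) + R)/6 = -3 + (-40/3 + R)/6 = -3 + (-20/9 + R/6) = -47/9 + R/6)
X(g) = 4*g (X(g) = -g*(-4) = 4*g)
z(j, U) = -47/9 + j/6
z(11, X(8))/939 = (-47/9 + (1/6)*11)/939 = (-47/9 + 11/6)*(1/939) = -61/18*1/939 = -61/16902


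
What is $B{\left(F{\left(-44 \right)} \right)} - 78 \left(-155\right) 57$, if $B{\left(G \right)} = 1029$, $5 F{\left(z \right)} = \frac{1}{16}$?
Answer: $690159$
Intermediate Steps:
$F{\left(z \right)} = \frac{1}{80}$ ($F{\left(z \right)} = \frac{1}{5 \cdot 16} = \frac{1}{5} \cdot \frac{1}{16} = \frac{1}{80}$)
$B{\left(F{\left(-44 \right)} \right)} - 78 \left(-155\right) 57 = 1029 - 78 \left(-155\right) 57 = 1029 - \left(-12090\right) 57 = 1029 - -689130 = 1029 + 689130 = 690159$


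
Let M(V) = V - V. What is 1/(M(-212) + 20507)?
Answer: 1/20507 ≈ 4.8764e-5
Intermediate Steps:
M(V) = 0
1/(M(-212) + 20507) = 1/(0 + 20507) = 1/20507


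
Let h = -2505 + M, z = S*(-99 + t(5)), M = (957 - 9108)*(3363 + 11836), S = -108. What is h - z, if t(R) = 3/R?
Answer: -619500906/5 ≈ -1.2390e+8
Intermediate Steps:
M = -123887049 (M = -8151*15199 = -123887049)
z = 53136/5 (z = -108*(-99 + 3/5) = -108*(-99 + 3*(⅕)) = -108*(-99 + ⅗) = -108*(-492/5) = 53136/5 ≈ 10627.)
h = -123889554 (h = -2505 - 123887049 = -123889554)
h - z = -123889554 - 1*53136/5 = -123889554 - 53136/5 = -619500906/5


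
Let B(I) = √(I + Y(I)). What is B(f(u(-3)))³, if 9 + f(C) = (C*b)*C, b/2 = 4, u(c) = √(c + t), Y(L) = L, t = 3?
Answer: -54*I*√2 ≈ -76.368*I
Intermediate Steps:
u(c) = √(3 + c) (u(c) = √(c + 3) = √(3 + c))
b = 8 (b = 2*4 = 8)
f(C) = -9 + 8*C² (f(C) = -9 + (C*8)*C = -9 + (8*C)*C = -9 + 8*C²)
B(I) = √2*√I (B(I) = √(I + I) = √(2*I) = √2*√I)
B(f(u(-3)))³ = (√2*√(-9 + 8*(√(3 - 3))²))³ = (√2*√(-9 + 8*(√0)²))³ = (√2*√(-9 + 8*0²))³ = (√2*√(-9 + 8*0))³ = (√2*√(-9 + 0))³ = (√2*√(-9))³ = (√2*(3*I))³ = (3*I*√2)³ = -54*I*√2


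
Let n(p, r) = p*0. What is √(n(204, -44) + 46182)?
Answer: √46182 ≈ 214.90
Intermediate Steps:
n(p, r) = 0
√(n(204, -44) + 46182) = √(0 + 46182) = √46182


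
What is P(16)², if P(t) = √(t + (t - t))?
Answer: 16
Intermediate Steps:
P(t) = √t (P(t) = √(t + 0) = √t)
P(16)² = (√16)² = 4² = 16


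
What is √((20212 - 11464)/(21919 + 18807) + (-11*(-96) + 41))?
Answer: √454962058355/20363 ≈ 33.124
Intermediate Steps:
√((20212 - 11464)/(21919 + 18807) + (-11*(-96) + 41)) = √(8748/40726 + (1056 + 41)) = √(8748*(1/40726) + 1097) = √(4374/20363 + 1097) = √(22342585/20363) = √454962058355/20363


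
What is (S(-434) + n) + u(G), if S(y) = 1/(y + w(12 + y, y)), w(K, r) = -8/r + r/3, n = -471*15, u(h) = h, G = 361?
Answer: -2525397451/376700 ≈ -6704.0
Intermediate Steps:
n = -7065
w(K, r) = -8/r + r/3 (w(K, r) = -8/r + r*(⅓) = -8/r + r/3)
S(y) = 1/(-8/y + 4*y/3) (S(y) = 1/(y + (-8/y + y/3)) = 1/(-8/y + 4*y/3))
(S(-434) + n) + u(G) = ((¾)*(-434)/(-6 + (-434)²) - 7065) + 361 = ((¾)*(-434)/(-6 + 188356) - 7065) + 361 = ((¾)*(-434)/188350 - 7065) + 361 = ((¾)*(-434)*(1/188350) - 7065) + 361 = (-651/376700 - 7065) + 361 = -2661386151/376700 + 361 = -2525397451/376700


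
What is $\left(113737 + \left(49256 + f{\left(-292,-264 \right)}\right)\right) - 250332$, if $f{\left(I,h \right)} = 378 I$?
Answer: $-197715$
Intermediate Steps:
$\left(113737 + \left(49256 + f{\left(-292,-264 \right)}\right)\right) - 250332 = \left(113737 + \left(49256 + 378 \left(-292\right)\right)\right) - 250332 = \left(113737 + \left(49256 - 110376\right)\right) - 250332 = \left(113737 - 61120\right) - 250332 = 52617 - 250332 = -197715$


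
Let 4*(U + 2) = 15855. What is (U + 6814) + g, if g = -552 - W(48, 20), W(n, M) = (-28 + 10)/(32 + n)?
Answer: 408959/40 ≈ 10224.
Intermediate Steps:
W(n, M) = -18/(32 + n)
U = 15847/4 (U = -2 + (¼)*15855 = -2 + 15855/4 = 15847/4 ≈ 3961.8)
g = -22071/40 (g = -552 - (-18)/(32 + 48) = -552 - (-18)/80 = -552 - 1*(-9/40) = -552 + 9/40 = -22071/40 ≈ -551.78)
(U + 6814) + g = (15847/4 + 6814) - 22071/40 = 43103/4 - 22071/40 = 408959/40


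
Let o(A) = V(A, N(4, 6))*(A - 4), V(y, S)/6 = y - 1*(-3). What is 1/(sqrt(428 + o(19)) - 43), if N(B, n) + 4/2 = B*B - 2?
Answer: 1/13 + 2*sqrt(602)/559 ≈ 0.16471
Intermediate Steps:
N(B, n) = -4 + B**2 (N(B, n) = -2 + (B*B - 2) = -2 + (B**2 - 2) = -2 + (-2 + B**2) = -4 + B**2)
V(y, S) = 18 + 6*y (V(y, S) = 6*(y - 1*(-3)) = 6*(y + 3) = 6*(3 + y) = 18 + 6*y)
o(A) = (-4 + A)*(18 + 6*A) (o(A) = (18 + 6*A)*(A - 4) = (18 + 6*A)*(-4 + A) = (-4 + A)*(18 + 6*A))
1/(sqrt(428 + o(19)) - 43) = 1/(sqrt(428 + 6*(-4 + 19)*(3 + 19)) - 43) = 1/(sqrt(428 + 6*15*22) - 43) = 1/(sqrt(428 + 1980) - 43) = 1/(sqrt(2408) - 43) = 1/(2*sqrt(602) - 43) = 1/(-43 + 2*sqrt(602))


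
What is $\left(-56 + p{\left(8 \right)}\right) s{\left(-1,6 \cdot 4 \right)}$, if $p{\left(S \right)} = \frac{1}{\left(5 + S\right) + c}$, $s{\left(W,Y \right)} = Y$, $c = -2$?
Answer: $- \frac{14760}{11} \approx -1341.8$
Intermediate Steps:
$p{\left(S \right)} = \frac{1}{3 + S}$ ($p{\left(S \right)} = \frac{1}{\left(5 + S\right) - 2} = \frac{1}{3 + S}$)
$\left(-56 + p{\left(8 \right)}\right) s{\left(-1,6 \cdot 4 \right)} = \left(-56 + \frac{1}{3 + 8}\right) 6 \cdot 4 = \left(-56 + \frac{1}{11}\right) 24 = \left(- \frac{615}{11}\right) 24 = - \frac{14760}{11}$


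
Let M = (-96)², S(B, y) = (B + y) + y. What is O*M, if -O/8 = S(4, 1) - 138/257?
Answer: -103514112/257 ≈ -4.0278e+5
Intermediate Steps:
S(B, y) = B + 2*y
M = 9216
O = -11232/257 (O = -8*((4 + 2*1) - 138/257) = -8*((4 + 2) - 138*1/257) = -8*(6 - 138/257) = -8*1404/257 = -11232/257 ≈ -43.704)
O*M = -11232/257*9216 = -103514112/257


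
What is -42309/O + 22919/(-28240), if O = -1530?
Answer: 12886001/480080 ≈ 26.841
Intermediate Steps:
-42309/O + 22919/(-28240) = -42309/(-1530) + 22919/(-28240) = -42309*(-1/1530) + 22919*(-1/28240) = 4701/170 - 22919/28240 = 12886001/480080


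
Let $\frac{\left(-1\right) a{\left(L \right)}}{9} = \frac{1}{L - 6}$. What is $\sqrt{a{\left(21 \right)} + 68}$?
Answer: $\frac{\sqrt{1685}}{5} \approx 8.2097$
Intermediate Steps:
$a{\left(L \right)} = - \frac{9}{-6 + L}$ ($a{\left(L \right)} = - \frac{9}{L - 6} = - \frac{9}{-6 + L}$)
$\sqrt{a{\left(21 \right)} + 68} = \sqrt{- \frac{9}{-6 + 21} + 68} = \sqrt{- \frac{9}{15} + 68} = \sqrt{\left(-9\right) \frac{1}{15} + 68} = \sqrt{- \frac{3}{5} + 68} = \sqrt{\frac{337}{5}} = \frac{\sqrt{1685}}{5}$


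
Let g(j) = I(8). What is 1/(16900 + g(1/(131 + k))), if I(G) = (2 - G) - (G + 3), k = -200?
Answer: 1/16883 ≈ 5.9231e-5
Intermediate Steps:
I(G) = -1 - 2*G (I(G) = (2 - G) - (3 + G) = (2 - G) + (-3 - G) = -1 - 2*G)
g(j) = -17 (g(j) = -1 - 2*8 = -1 - 16 = -17)
1/(16900 + g(1/(131 + k))) = 1/(16900 - 17) = 1/16883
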